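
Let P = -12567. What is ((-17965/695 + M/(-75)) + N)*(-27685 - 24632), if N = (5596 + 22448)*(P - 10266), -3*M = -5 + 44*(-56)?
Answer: 116412764145570708/3475 ≈ 3.3500e+13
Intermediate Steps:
M = 823 (M = -(-5 + 44*(-56))/3 = -(-5 - 2464)/3 = -⅓*(-2469) = 823)
N = -640328652 (N = (5596 + 22448)*(-12567 - 10266) = 28044*(-22833) = -640328652)
((-17965/695 + M/(-75)) + N)*(-27685 - 24632) = ((-17965/695 + 823/(-75)) - 640328652)*(-27685 - 24632) = ((-17965*1/695 + 823*(-1/75)) - 640328652)*(-52317) = ((-3593/139 - 823/75) - 640328652)*(-52317) = (-383872/10425 - 640328652)*(-52317) = -6675426580972/10425*(-52317) = 116412764145570708/3475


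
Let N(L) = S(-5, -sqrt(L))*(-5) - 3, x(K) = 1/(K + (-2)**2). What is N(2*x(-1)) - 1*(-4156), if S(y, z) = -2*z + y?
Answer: 4178 - 10*sqrt(6)/3 ≈ 4169.8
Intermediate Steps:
S(y, z) = y - 2*z
x(K) = 1/(4 + K) (x(K) = 1/(K + 4) = 1/(4 + K))
N(L) = 22 - 10*sqrt(L) (N(L) = (-5 - (-2)*sqrt(L))*(-5) - 3 = (-5 + 2*sqrt(L))*(-5) - 3 = (25 - 10*sqrt(L)) - 3 = 22 - 10*sqrt(L))
N(2*x(-1)) - 1*(-4156) = (22 - 10*sqrt(2)/sqrt(4 - 1)) - 1*(-4156) = (22 - 10*sqrt(6)/3) + 4156 = 4178 - 10*sqrt(6)/3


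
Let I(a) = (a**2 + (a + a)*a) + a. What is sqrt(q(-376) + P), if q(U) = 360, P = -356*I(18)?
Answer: 12*I*sqrt(2445) ≈ 593.36*I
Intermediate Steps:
I(a) = a + 3*a**2 (I(a) = (a**2 + (2*a)*a) + a = (a**2 + 2*a**2) + a = 3*a**2 + a = a + 3*a**2)
P = -352440 (P = -6408*(1 + 3*18) = -6408*(1 + 54) = -6408*55 = -356*990 = -352440)
sqrt(q(-376) + P) = sqrt(360 - 352440) = sqrt(-352080) = 12*I*sqrt(2445)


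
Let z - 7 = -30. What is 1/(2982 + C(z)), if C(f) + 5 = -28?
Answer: 1/2949 ≈ 0.00033910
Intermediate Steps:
z = -23 (z = 7 - 30 = -23)
C(f) = -33 (C(f) = -5 - 28 = -33)
1/(2982 + C(z)) = 1/(2982 - 33) = 1/2949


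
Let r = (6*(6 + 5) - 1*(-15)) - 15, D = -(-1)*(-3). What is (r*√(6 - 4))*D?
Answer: -198*√2 ≈ -280.01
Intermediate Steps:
D = -3 (D = -1*3 = -3)
r = 66 (r = (6*11 + 15) - 15 = (66 + 15) - 15 = 81 - 15 = 66)
(r*√(6 - 4))*D = (66*√(6 - 4))*(-3) = (66*√2)*(-3) = -198*√2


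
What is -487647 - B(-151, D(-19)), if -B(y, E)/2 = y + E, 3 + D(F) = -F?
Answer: -487917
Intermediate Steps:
D(F) = -3 - F
B(y, E) = -2*E - 2*y (B(y, E) = -2*(y + E) = -2*(E + y) = -2*E - 2*y)
-487647 - B(-151, D(-19)) = -487647 - (-2*(-3 - 1*(-19)) - 2*(-151)) = -487647 - (-2*(-3 + 19) + 302) = -487647 - (-2*16 + 302) = -487647 - (-32 + 302) = -487647 - 1*270 = -487647 - 270 = -487917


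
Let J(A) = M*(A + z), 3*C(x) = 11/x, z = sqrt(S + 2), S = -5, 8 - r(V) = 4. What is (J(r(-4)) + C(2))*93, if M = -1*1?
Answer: -403/2 - 93*I*sqrt(3) ≈ -201.5 - 161.08*I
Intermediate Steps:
r(V) = 4 (r(V) = 8 - 1*4 = 8 - 4 = 4)
z = I*sqrt(3) (z = sqrt(-5 + 2) = sqrt(-3) = I*sqrt(3) ≈ 1.732*I)
M = -1
C(x) = 11/(3*x) (C(x) = (11/x)/3 = 11/(3*x))
J(A) = -A - I*sqrt(3) (J(A) = -(A + I*sqrt(3)) = -A - I*sqrt(3))
(J(r(-4)) + C(2))*93 = ((-1*4 - I*sqrt(3)) + (11/3)/2)*93 = ((-4 - I*sqrt(3)) + (11/3)*(1/2))*93 = ((-4 - I*sqrt(3)) + 11/6)*93 = (-13/6 - I*sqrt(3))*93 = -403/2 - 93*I*sqrt(3)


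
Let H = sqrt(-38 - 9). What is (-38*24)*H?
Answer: -912*I*sqrt(47) ≈ -6252.4*I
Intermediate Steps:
H = I*sqrt(47) (H = sqrt(-47) = I*sqrt(47) ≈ 6.8557*I)
(-38*24)*H = (-38*24)*(I*sqrt(47)) = -912*I*sqrt(47)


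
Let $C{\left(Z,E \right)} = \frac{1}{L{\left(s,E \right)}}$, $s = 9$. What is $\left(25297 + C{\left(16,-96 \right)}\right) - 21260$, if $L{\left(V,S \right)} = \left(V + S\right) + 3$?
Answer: $\frac{339107}{84} \approx 4037.0$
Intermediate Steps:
$L{\left(V,S \right)} = 3 + S + V$ ($L{\left(V,S \right)} = \left(S + V\right) + 3 = 3 + S + V$)
$C{\left(Z,E \right)} = \frac{1}{12 + E}$ ($C{\left(Z,E \right)} = \frac{1}{3 + E + 9} = \frac{1}{12 + E}$)
$\left(25297 + C{\left(16,-96 \right)}\right) - 21260 = \left(25297 + \frac{1}{12 - 96}\right) - 21260 = \left(25297 + \frac{1}{-84}\right) - 21260 = \left(25297 - \frac{1}{84}\right) - 21260 = \frac{2124947}{84} - 21260 = \frac{339107}{84}$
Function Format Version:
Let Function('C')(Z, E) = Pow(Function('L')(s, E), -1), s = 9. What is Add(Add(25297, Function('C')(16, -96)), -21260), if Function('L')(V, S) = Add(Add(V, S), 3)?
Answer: Rational(339107, 84) ≈ 4037.0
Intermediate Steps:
Function('L')(V, S) = Add(3, S, V) (Function('L')(V, S) = Add(Add(S, V), 3) = Add(3, S, V))
Function('C')(Z, E) = Pow(Add(12, E), -1) (Function('C')(Z, E) = Pow(Add(3, E, 9), -1) = Pow(Add(12, E), -1))
Add(Add(25297, Function('C')(16, -96)), -21260) = Add(Add(25297, Pow(Add(12, -96), -1)), -21260) = Add(Add(25297, Pow(-84, -1)), -21260) = Add(Add(25297, Rational(-1, 84)), -21260) = Add(Rational(2124947, 84), -21260) = Rational(339107, 84)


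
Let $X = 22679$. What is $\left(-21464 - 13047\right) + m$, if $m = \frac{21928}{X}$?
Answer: $- \frac{782653041}{22679} \approx -34510.0$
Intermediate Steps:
$m = \frac{21928}{22679} \approx 0.96689$
$\left(-21464 - 13047\right) + m = \left(-21464 - 13047\right) + \frac{21928}{22679} = -34511 + \frac{21928}{22679} = - \frac{782653041}{22679}$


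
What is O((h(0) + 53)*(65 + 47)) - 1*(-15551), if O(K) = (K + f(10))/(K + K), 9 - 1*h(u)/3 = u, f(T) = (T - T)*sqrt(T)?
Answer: 31103/2 ≈ 15552.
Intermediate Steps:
f(T) = 0 (f(T) = 0*sqrt(T) = 0)
h(u) = 27 - 3*u
O(K) = 1/2 (O(K) = (K + 0)/(K + K) = K/((2*K)) = K*(1/(2*K)) = 1/2)
O((h(0) + 53)*(65 + 47)) - 1*(-15551) = 1/2 - 1*(-15551) = 1/2 + 15551 = 31103/2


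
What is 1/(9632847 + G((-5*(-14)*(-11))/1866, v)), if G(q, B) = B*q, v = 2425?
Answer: 933/8986512626 ≈ 1.0382e-7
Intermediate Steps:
1/(9632847 + G((-5*(-14)*(-11))/1866, v)) = 1/(9632847 + 2425*((-5*(-14)*(-11))/1866)) = 1/(9632847 + 2425*((70*(-11))*(1/1866))) = 1/(9632847 + 2425*(-770*1/1866)) = 1/(9632847 + 2425*(-385/933)) = 1/(9632847 - 933625/933) = 1/(8986512626/933) = 933/8986512626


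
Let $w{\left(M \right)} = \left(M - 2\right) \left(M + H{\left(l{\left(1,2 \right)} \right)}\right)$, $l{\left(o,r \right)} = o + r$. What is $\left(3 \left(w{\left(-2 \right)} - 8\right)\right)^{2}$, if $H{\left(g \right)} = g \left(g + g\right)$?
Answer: $46656$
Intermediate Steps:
$H{\left(g \right)} = 2 g^{2}$ ($H{\left(g \right)} = g 2 g = 2 g^{2}$)
$w{\left(M \right)} = \left(-2 + M\right) \left(18 + M\right)$ ($w{\left(M \right)} = \left(M - 2\right) \left(M + 2 \left(1 + 2\right)^{2}\right) = \left(-2 + M\right) \left(M + 2 \cdot 3^{2}\right) = \left(-2 + M\right) \left(M + 2 \cdot 9\right) = \left(-2 + M\right) \left(M + 18\right) = \left(-2 + M\right) \left(18 + M\right)$)
$\left(3 \left(w{\left(-2 \right)} - 8\right)\right)^{2} = \left(3 \left(\left(-36 + \left(-2\right)^{2} + 16 \left(-2\right)\right) - 8\right)\right)^{2} = \left(3 \left(\left(-36 + 4 - 32\right) - 8\right)\right)^{2} = \left(3 \left(-64 - 8\right)\right)^{2} = \left(3 \left(-72\right)\right)^{2} = \left(-216\right)^{2} = 46656$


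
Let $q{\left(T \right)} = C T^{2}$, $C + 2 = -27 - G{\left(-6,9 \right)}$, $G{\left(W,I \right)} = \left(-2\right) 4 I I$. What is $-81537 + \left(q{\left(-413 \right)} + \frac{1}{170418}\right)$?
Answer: $\frac{17979213861733}{170418} \approx 1.055 \cdot 10^{8}$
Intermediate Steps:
$G{\left(W,I \right)} = - 8 I^{2}$ ($G{\left(W,I \right)} = - 8 I I = - 8 I^{2}$)
$C = 619$ ($C = -2 - \left(27 - 8 \cdot 9^{2}\right) = -2 - \left(27 - 648\right) = -2 - -621 = -2 + \left(-27 + 648\right) = -2 + 621 = 619$)
$q{\left(T \right)} = 619 T^{2}$
$-81537 + \left(q{\left(-413 \right)} + \frac{1}{170418}\right) = -81537 + \left(619 \left(-413\right)^{2} + \frac{1}{170418}\right) = -81537 + \left(619 \cdot 170569 + \frac{1}{170418}\right) = -81537 + \left(105582211 + \frac{1}{170418}\right) = -81537 + \frac{17993109234199}{170418} = \frac{17979213861733}{170418}$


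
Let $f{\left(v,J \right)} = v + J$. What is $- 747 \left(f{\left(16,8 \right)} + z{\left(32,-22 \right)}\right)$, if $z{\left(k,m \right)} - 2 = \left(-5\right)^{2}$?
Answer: $-38097$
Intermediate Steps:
$z{\left(k,m \right)} = 27$ ($z{\left(k,m \right)} = 2 + \left(-5\right)^{2} = 2 + 25 = 27$)
$f{\left(v,J \right)} = J + v$
$- 747 \left(f{\left(16,8 \right)} + z{\left(32,-22 \right)}\right) = - 747 \left(\left(8 + 16\right) + 27\right) = - 747 \left(24 + 27\right) = \left(-747\right) 51 = -38097$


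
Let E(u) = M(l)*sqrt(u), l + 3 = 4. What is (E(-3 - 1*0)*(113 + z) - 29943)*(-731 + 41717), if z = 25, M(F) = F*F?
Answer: -1227243798 + 5656068*I*sqrt(3) ≈ -1.2272e+9 + 9.7966e+6*I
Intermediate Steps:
l = 1 (l = -3 + 4 = 1)
M(F) = F**2
E(u) = sqrt(u) (E(u) = 1**2*sqrt(u) = 1*sqrt(u) = sqrt(u))
(E(-3 - 1*0)*(113 + z) - 29943)*(-731 + 41717) = (sqrt(-3 - 1*0)*(113 + 25) - 29943)*(-731 + 41717) = (sqrt(-3 + 0)*138 - 29943)*40986 = (sqrt(-3)*138 - 29943)*40986 = ((I*sqrt(3))*138 - 29943)*40986 = (138*I*sqrt(3) - 29943)*40986 = (-29943 + 138*I*sqrt(3))*40986 = -1227243798 + 5656068*I*sqrt(3)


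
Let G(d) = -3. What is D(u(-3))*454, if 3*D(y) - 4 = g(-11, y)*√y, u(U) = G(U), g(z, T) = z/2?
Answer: 1816/3 - 2497*I*√3/3 ≈ 605.33 - 1441.6*I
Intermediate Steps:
g(z, T) = z/2 (g(z, T) = z*(½) = z/2)
u(U) = -3
D(y) = 4/3 - 11*√y/6 (D(y) = 4/3 + (((½)*(-11))*√y)/3 = 4/3 + (-11*√y/2)/3 = 4/3 - 11*√y/6)
D(u(-3))*454 = (4/3 - 11*I*√3/6)*454 = 1816/3 - 2497*I*√3/3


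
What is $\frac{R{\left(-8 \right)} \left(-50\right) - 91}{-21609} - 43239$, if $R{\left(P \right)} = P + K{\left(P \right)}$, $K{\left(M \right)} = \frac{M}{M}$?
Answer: $- \frac{133478830}{3087} \approx -43239.0$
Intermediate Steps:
$K{\left(M \right)} = 1$
$R{\left(P \right)} = 1 + P$ ($R{\left(P \right)} = P + 1 = 1 + P$)
$\frac{R{\left(-8 \right)} \left(-50\right) - 91}{-21609} - 43239 = \frac{\left(1 - 8\right) \left(-50\right) - 91}{-21609} - 43239 = \left(\left(-7\right) \left(-50\right) - 91\right) \left(- \frac{1}{21609}\right) - 43239 = \left(350 - 91\right) \left(- \frac{1}{21609}\right) - 43239 = 259 \left(- \frac{1}{21609}\right) - 43239 = - \frac{37}{3087} - 43239 = - \frac{133478830}{3087}$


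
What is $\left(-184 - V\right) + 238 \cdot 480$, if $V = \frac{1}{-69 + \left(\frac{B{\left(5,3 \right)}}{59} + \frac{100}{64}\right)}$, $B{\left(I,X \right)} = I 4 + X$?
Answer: $\frac{7218947352}{63293} \approx 1.1406 \cdot 10^{5}$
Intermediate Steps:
$B{\left(I,X \right)} = X + 4 I$ ($B{\left(I,X \right)} = 4 I + X = X + 4 I$)
$V = - \frac{944}{63293}$ ($V = \frac{1}{-69 + \left(\frac{3 + 4 \cdot 5}{59} + \frac{100}{64}\right)} = \frac{1}{-69 + \left(\left(3 + 20\right) \frac{1}{59} + 100 \cdot \frac{1}{64}\right)} = \frac{1}{-69 + \left(23 \cdot \frac{1}{59} + \frac{25}{16}\right)} = \frac{1}{-69 + \left(\frac{23}{59} + \frac{25}{16}\right)} = \frac{1}{-69 + \frac{1843}{944}} = \frac{1}{- \frac{63293}{944}} = - \frac{944}{63293} \approx -0.014915$)
$\left(-184 - V\right) + 238 \cdot 480 = \left(-184 - - \frac{944}{63293}\right) + 238 \cdot 480 = \left(-184 + \frac{944}{63293}\right) + 114240 = - \frac{11644968}{63293} + 114240 = \frac{7218947352}{63293}$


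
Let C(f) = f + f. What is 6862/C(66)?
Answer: 3431/66 ≈ 51.985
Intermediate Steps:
C(f) = 2*f
6862/C(66) = 6862/((2*66)) = 6862/132 = 6862*(1/132) = 3431/66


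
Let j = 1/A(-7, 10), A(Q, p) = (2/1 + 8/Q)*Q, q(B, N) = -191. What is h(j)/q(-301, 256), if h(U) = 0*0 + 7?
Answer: -7/191 ≈ -0.036649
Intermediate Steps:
A(Q, p) = Q*(2 + 8/Q) (A(Q, p) = (2*1 + 8/Q)*Q = (2 + 8/Q)*Q = Q*(2 + 8/Q))
j = -⅙ (j = 1/(8 + 2*(-7)) = 1/(8 - 14) = 1/(-6) = -⅙ ≈ -0.16667)
h(U) = 7 (h(U) = 0 + 7 = 7)
h(j)/q(-301, 256) = 7/(-191) = 7*(-1/191) = -7/191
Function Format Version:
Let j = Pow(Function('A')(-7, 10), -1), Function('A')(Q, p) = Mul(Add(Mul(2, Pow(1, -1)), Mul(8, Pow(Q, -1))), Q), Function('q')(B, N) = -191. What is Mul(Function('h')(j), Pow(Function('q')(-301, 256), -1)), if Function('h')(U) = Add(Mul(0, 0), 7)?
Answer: Rational(-7, 191) ≈ -0.036649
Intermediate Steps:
Function('A')(Q, p) = Mul(Q, Add(2, Mul(8, Pow(Q, -1)))) (Function('A')(Q, p) = Mul(Add(Mul(2, 1), Mul(8, Pow(Q, -1))), Q) = Mul(Add(2, Mul(8, Pow(Q, -1))), Q) = Mul(Q, Add(2, Mul(8, Pow(Q, -1)))))
j = Rational(-1, 6) (j = Pow(Add(8, Mul(2, -7)), -1) = Pow(Add(8, -14), -1) = Pow(-6, -1) = Rational(-1, 6) ≈ -0.16667)
Function('h')(U) = 7 (Function('h')(U) = Add(0, 7) = 7)
Mul(Function('h')(j), Pow(Function('q')(-301, 256), -1)) = Mul(7, Pow(-191, -1)) = Mul(7, Rational(-1, 191)) = Rational(-7, 191)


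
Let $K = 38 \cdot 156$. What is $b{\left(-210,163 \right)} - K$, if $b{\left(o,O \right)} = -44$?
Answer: $-5972$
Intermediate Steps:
$K = 5928$
$b{\left(-210,163 \right)} - K = -44 - 5928 = -5972$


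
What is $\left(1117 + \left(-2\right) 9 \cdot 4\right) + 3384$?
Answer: $4429$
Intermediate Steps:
$\left(1117 + \left(-2\right) 9 \cdot 4\right) + 3384 = \left(1117 - 72\right) + 3384 = 1045 + 3384 = 4429$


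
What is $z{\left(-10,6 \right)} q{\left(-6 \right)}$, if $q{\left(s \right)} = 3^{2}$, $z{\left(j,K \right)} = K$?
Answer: $54$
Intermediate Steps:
$q{\left(s \right)} = 9$
$z{\left(-10,6 \right)} q{\left(-6 \right)} = 6 \cdot 9 = 54$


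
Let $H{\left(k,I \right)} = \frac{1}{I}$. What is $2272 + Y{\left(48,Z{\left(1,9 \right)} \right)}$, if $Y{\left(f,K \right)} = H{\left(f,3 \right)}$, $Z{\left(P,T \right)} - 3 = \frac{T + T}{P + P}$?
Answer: $\frac{6817}{3} \approx 2272.3$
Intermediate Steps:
$Z{\left(P,T \right)} = 3 + \frac{T}{P}$ ($Z{\left(P,T \right)} = 3 + \frac{T + T}{P + P} = 3 + \frac{2 T}{2 P} = 3 + 2 T \frac{1}{2 P} = 3 + \frac{T}{P}$)
$Y{\left(f,K \right)} = \frac{1}{3}$
$2272 + Y{\left(48,Z{\left(1,9 \right)} \right)} = 2272 + \frac{1}{3} = \frac{6817}{3}$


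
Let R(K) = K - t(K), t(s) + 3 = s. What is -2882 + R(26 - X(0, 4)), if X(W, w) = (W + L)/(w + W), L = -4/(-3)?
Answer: -2879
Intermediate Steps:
L = 4/3 (L = -4*(-1/3) = 4/3 ≈ 1.3333)
t(s) = -3 + s
X(W, w) = (4/3 + W)/(W + w) (X(W, w) = (W + 4/3)/(w + W) = (4/3 + W)/(W + w))
R(K) = 3 (R(K) = K - (-3 + K) = K + (3 - K) = 3)
-2882 + R(26 - X(0, 4)) = -2882 + 3 = -2879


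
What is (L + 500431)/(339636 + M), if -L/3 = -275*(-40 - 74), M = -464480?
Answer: -406381/124844 ≈ -3.2551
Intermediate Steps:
L = -94050 (L = -(-825)*(-40 - 74) = -(-825)*(-114) = -3*31350 = -94050)
(L + 500431)/(339636 + M) = (-94050 + 500431)/(339636 - 464480) = 406381/(-124844) = 406381*(-1/124844) = -406381/124844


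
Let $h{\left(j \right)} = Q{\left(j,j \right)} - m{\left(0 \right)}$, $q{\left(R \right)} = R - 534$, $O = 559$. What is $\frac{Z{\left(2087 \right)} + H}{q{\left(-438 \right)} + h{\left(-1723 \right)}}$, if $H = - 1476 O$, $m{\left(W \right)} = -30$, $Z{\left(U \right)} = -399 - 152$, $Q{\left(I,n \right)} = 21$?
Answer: $\frac{825635}{921} \approx 896.46$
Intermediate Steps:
$Z{\left(U \right)} = -551$ ($Z{\left(U \right)} = -399 - 152 = -551$)
$q{\left(R \right)} = -534 + R$ ($q{\left(R \right)} = R - 534 = -534 + R$)
$h{\left(j \right)} = 51$ ($h{\left(j \right)} = 21 - -30 = 21 + 30 = 51$)
$H = -825084$ ($H = \left(-1476\right) 559 = -825084$)
$\frac{Z{\left(2087 \right)} + H}{q{\left(-438 \right)} + h{\left(-1723 \right)}} = \frac{-551 - 825084}{\left(-534 - 438\right) + 51} = - \frac{825635}{-972 + 51} = - \frac{825635}{-921} = \left(-825635\right) \left(- \frac{1}{921}\right) = \frac{825635}{921}$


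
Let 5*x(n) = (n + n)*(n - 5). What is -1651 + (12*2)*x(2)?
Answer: -8543/5 ≈ -1708.6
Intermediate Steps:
x(n) = 2*n*(-5 + n)/5 (x(n) = ((n + n)*(n - 5))/5 = ((2*n)*(-5 + n))/5 = (2*n*(-5 + n))/5 = 2*n*(-5 + n)/5)
-1651 + (12*2)*x(2) = -1651 + (12*2)*((⅖)*2*(-5 + 2)) = -1651 + 24*((⅖)*2*(-3)) = -1651 + 24*(-12/5) = -1651 - 288/5 = -8543/5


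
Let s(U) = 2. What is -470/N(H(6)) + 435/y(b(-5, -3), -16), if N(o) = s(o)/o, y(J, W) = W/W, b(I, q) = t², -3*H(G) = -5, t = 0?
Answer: 130/3 ≈ 43.333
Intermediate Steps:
H(G) = 5/3 (H(G) = -⅓*(-5) = 5/3)
b(I, q) = 0 (b(I, q) = 0² = 0)
y(J, W) = 1
N(o) = 2/o
-470/N(H(6)) + 435/y(b(-5, -3), -16) = -470/(2/(5/3)) + 435/1 = -470/(2*(⅗)) + 435*1 = -470/6/5 + 435 = -470*⅚ + 435 = -1175/3 + 435 = 130/3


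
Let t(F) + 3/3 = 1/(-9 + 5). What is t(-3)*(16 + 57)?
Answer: -365/4 ≈ -91.250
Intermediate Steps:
t(F) = -5/4 (t(F) = -1 + 1/(-9 + 5) = -1 + 1/(-4) = -1 - 1/4 = -5/4)
t(-3)*(16 + 57) = -5*(16 + 57)/4 = -5/4*73 = -365/4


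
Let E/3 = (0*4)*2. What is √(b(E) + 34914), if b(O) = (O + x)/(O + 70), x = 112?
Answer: √872890/5 ≈ 186.86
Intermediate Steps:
E = 0 (E = 3*((0*4)*2) = 3*(0*2) = 3*0 = 0)
b(O) = (112 + O)/(70 + O) (b(O) = (O + 112)/(O + 70) = (112 + O)/(70 + O))
√(b(E) + 34914) = √((112 + 0)/(70 + 0) + 34914) = √(112/70 + 34914) = √((1/70)*112 + 34914) = √(8/5 + 34914) = √(174578/5) = √872890/5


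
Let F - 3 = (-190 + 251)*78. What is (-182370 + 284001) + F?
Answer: 106392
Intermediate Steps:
F = 4761 (F = 3 + (-190 + 251)*78 = 3 + 61*78 = 3 + 4758 = 4761)
(-182370 + 284001) + F = (-182370 + 284001) + 4761 = 101631 + 4761 = 106392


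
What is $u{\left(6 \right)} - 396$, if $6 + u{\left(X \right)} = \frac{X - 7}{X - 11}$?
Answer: $- \frac{2009}{5} \approx -401.8$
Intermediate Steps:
$u{\left(X \right)} = -6 + \frac{-7 + X}{-11 + X}$ ($u{\left(X \right)} = -6 + \frac{X - 7}{X - 11} = -6 + \frac{-7 + X}{-11 + X}$)
$u{\left(6 \right)} - 396 = \frac{59 - 30}{-11 + 6} - 396 = \frac{59 - 30}{-5} - 396 = \left(- \frac{1}{5}\right) 29 - 396 = - \frac{29}{5} - 396 = - \frac{2009}{5}$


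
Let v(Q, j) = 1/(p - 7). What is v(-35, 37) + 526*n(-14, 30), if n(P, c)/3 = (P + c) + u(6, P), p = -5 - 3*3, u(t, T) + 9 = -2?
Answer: 165689/21 ≈ 7890.0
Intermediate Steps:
u(t, T) = -11 (u(t, T) = -9 - 2 = -11)
p = -14 (p = -5 - 9 = -14)
n(P, c) = -33 + 3*P + 3*c (n(P, c) = 3*((P + c) - 11) = 3*(-11 + P + c) = -33 + 3*P + 3*c)
v(Q, j) = -1/21 (v(Q, j) = 1/(-14 - 7) = 1/(-21) = -1/21)
v(-35, 37) + 526*n(-14, 30) = -1/21 + 526*(-33 + 3*(-14) + 3*30) = -1/21 + 526*(-33 - 42 + 90) = -1/21 + 526*15 = -1/21 + 7890 = 165689/21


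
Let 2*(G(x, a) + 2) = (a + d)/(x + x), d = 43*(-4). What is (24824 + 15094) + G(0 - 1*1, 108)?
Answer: 39932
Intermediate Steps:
d = -172
G(x, a) = -2 + (-172 + a)/(4*x) (G(x, a) = -2 + ((a - 172)/(x + x))/2 = -2 + ((-172 + a)/((2*x)))/2 = -2 + ((-172 + a)*(1/(2*x)))/2 = -2 + ((-172 + a)/(2*x))/2 = -2 + (-172 + a)/(4*x))
(24824 + 15094) + G(0 - 1*1, 108) = (24824 + 15094) + (-172 + 108 - 8*(0 - 1*1))/(4*(0 - 1*1)) = 39918 + (-172 + 108 - 8*(0 - 1))/(4*(0 - 1)) = 39918 + (¼)*(-172 + 108 - 8*(-1))/(-1) = 39918 + (¼)*(-1)*(-172 + 108 + 8) = 39918 + (¼)*(-1)*(-56) = 39918 + 14 = 39932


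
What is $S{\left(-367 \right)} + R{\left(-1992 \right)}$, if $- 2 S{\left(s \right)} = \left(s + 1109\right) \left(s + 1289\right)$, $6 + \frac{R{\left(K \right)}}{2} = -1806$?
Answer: $-345686$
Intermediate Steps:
$R{\left(K \right)} = -3624$ ($R{\left(K \right)} = -12 + 2 \left(-1806\right) = -12 - 3612 = -3624$)
$S{\left(s \right)} = - \frac{\left(1109 + s\right) \left(1289 + s\right)}{2}$ ($S{\left(s \right)} = - \frac{\left(s + 1109\right) \left(s + 1289\right)}{2} = - \frac{\left(1109 + s\right) \left(1289 + s\right)}{2}$)
$S{\left(-367 \right)} + R{\left(-1992 \right)} = \left(- \frac{1429501}{2} - -440033 - \frac{\left(-367\right)^{2}}{2}\right) - 3624 = \left(- \frac{1429501}{2} + 440033 - \frac{134689}{2}\right) - 3624 = -342062 - 3624 = -345686$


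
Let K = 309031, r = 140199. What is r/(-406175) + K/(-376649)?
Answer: -25475211368/21855058225 ≈ -1.1656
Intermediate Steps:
r/(-406175) + K/(-376649) = 140199/(-406175) + 309031/(-376649) = 140199*(-1/406175) + 309031*(-1/376649) = -140199/406175 - 309031/376649 = -25475211368/21855058225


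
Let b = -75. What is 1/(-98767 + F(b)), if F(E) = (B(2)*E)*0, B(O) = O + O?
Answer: -1/98767 ≈ -1.0125e-5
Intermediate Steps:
B(O) = 2*O
F(E) = 0 (F(E) = ((2*2)*E)*0 = (4*E)*0 = 0)
1/(-98767 + F(b)) = 1/(-98767 + 0) = 1/(-98767) = -1/98767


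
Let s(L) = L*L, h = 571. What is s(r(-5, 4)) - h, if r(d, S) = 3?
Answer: -562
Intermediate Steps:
s(L) = L**2
s(r(-5, 4)) - h = 3**2 - 1*571 = 9 - 571 = -562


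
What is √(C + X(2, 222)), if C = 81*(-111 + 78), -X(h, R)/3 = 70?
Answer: 31*I*√3 ≈ 53.694*I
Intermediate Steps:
X(h, R) = -210 (X(h, R) = -3*70 = -210)
C = -2673 (C = 81*(-33) = -2673)
√(C + X(2, 222)) = √(-2673 - 210) = √(-2883) = 31*I*√3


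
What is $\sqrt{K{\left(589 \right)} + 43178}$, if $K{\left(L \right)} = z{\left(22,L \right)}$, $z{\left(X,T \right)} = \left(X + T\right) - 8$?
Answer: $\sqrt{43781} \approx 209.24$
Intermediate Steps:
$z{\left(X,T \right)} = -8 + T + X$ ($z{\left(X,T \right)} = \left(T + X\right) - 8 = -8 + T + X$)
$K{\left(L \right)} = 14 + L$ ($K{\left(L \right)} = -8 + L + 22 = 14 + L$)
$\sqrt{K{\left(589 \right)} + 43178} = \sqrt{\left(14 + 589\right) + 43178} = \sqrt{603 + 43178} = \sqrt{43781}$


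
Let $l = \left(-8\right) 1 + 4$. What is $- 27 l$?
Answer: $108$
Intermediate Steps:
$l = -4$ ($l = -8 + 4 = -4$)
$- 27 l = \left(-27\right) \left(-4\right) = 108$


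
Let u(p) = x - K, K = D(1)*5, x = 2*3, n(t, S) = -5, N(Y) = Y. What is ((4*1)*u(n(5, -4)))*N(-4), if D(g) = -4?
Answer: -416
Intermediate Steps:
x = 6
K = -20 (K = -4*5 = -20)
u(p) = 26 (u(p) = 6 - 1*(-20) = 6 + 20 = 26)
((4*1)*u(n(5, -4)))*N(-4) = ((4*1)*26)*(-4) = (4*26)*(-4) = 104*(-4) = -416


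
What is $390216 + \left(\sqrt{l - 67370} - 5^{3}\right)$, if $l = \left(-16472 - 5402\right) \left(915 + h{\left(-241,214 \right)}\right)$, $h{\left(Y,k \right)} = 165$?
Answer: $390091 + i \sqrt{23691290} \approx 3.9009 \cdot 10^{5} + 4867.4 i$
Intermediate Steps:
$l = -23623920$ ($l = \left(-16472 - 5402\right) \left(915 + 165\right) = \left(-21874\right) 1080 = -23623920$)
$390216 + \left(\sqrt{l - 67370} - 5^{3}\right) = 390216 + \left(\sqrt{-23623920 - 67370} - 5^{3}\right) = 390216 + \left(\sqrt{-23691290} - 125\right) = 390216 - \left(125 - i \sqrt{23691290}\right) = 390091 + i \sqrt{23691290}$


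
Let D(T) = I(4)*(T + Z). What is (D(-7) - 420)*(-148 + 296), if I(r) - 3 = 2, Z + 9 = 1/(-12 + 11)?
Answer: -74740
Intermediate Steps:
Z = -10 (Z = -9 + 1/(-12 + 11) = -9 + 1/(-1) = -9 - 1 = -10)
I(r) = 5 (I(r) = 3 + 2 = 5)
D(T) = -50 + 5*T (D(T) = 5*(T - 10) = 5*(-10 + T) = -50 + 5*T)
(D(-7) - 420)*(-148 + 296) = ((-50 + 5*(-7)) - 420)*(-148 + 296) = ((-50 - 35) - 420)*148 = (-85 - 420)*148 = -505*148 = -74740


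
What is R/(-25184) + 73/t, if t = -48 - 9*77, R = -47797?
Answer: 33579145/18661344 ≈ 1.7994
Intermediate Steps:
t = -741 (t = -48 - 693 = -741)
R/(-25184) + 73/t = -47797/(-25184) + 73/(-741) = -47797*(-1/25184) + 73*(-1/741) = 47797/25184 - 73/741 = 33579145/18661344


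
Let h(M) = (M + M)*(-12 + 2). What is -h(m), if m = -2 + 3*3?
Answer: 140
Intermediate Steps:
m = 7 (m = -2 + 9 = 7)
h(M) = -20*M (h(M) = (2*M)*(-10) = -20*M)
-h(m) = -(-20)*7 = -1*(-140) = 140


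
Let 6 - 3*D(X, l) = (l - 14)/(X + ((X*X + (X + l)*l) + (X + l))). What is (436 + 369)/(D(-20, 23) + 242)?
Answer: 452/137 ≈ 3.2993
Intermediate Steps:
D(X, l) = 2 - (-14 + l)/(3*(l + X² + 2*X + l*(X + l))) (D(X, l) = 2 - (l - 14)/(3*(X + ((X*X + (X + l)*l) + (X + l)))) = 2 - (-14 + l)/(3*(X + ((X² + l*(X + l)) + (X + l)))) = 2 - (-14 + l)/(3*(X + (X + l + X² + l*(X + l)))) = 2 - (-14 + l)/(3*(l + X² + 2*X + l*(X + l))))
(436 + 369)/(D(-20, 23) + 242) = (436 + 369)/((14/3 + 2*(-20)² + 2*23² + 4*(-20) + (5/3)*23 + 2*(-20)*23)/(23 + (-20)² + 23² + 2*(-20) - 20*23) + 242) = 805/((14/3 + 2*400 + 2*529 - 80 + 115/3 - 920)/(23 + 400 + 529 - 40 - 460) + 242) = 805/((14/3 + 800 + 1058 - 80 + 115/3 - 920)/452 + 242) = 805/((1/452)*901 + 242) = 805/(901/452 + 242) = 805/(110285/452) = 805*(452/110285) = 452/137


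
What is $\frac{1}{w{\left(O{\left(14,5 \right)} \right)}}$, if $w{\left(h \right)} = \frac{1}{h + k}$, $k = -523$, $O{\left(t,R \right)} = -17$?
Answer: $-540$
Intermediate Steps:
$w{\left(h \right)} = \frac{1}{-523 + h}$ ($w{\left(h \right)} = \frac{1}{h - 523} = \frac{1}{-523 + h}$)
$\frac{1}{w{\left(O{\left(14,5 \right)} \right)}} = \frac{1}{\frac{1}{-523 - 17}} = \frac{1}{\frac{1}{-540}} = \frac{1}{- \frac{1}{540}} = -540$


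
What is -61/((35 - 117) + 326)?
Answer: -1/4 ≈ -0.25000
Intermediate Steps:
-61/((35 - 117) + 326) = -61/(-82 + 326) = -61/244 = -61*1/244 = -1/4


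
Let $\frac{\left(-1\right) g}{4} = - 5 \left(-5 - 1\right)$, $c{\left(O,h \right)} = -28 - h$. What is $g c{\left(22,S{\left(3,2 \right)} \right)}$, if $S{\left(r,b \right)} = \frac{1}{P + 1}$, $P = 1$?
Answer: $3420$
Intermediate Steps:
$S{\left(r,b \right)} = \frac{1}{2}$ ($S{\left(r,b \right)} = \frac{1}{1 + 1} = \frac{1}{2}$)
$g = -120$ ($g = - 4 \left(- 5 \left(-5 - 1\right)\right) = - 4 \left(\left(-5\right) \left(-6\right)\right) = \left(-4\right) 30 = -120$)
$g c{\left(22,S{\left(3,2 \right)} \right)} = - 120 \left(-28 - \frac{1}{2}\right) = \left(-120\right) \left(- \frac{57}{2}\right) = 3420$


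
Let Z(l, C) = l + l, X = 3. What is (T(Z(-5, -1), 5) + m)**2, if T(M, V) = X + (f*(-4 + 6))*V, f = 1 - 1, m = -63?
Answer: 3600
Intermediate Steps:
f = 0
Z(l, C) = 2*l
T(M, V) = 3 (T(M, V) = 3 + (0*(-4 + 6))*V = 3 + (0*2)*V = 3 + 0*V = 3 + 0 = 3)
(T(Z(-5, -1), 5) + m)**2 = (3 - 63)**2 = (-60)**2 = 3600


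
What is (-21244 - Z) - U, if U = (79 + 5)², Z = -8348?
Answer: -19952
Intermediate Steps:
U = 7056 (U = 84² = 7056)
(-21244 - Z) - U = (-21244 - 1*(-8348)) - 1*7056 = (-21244 + 8348) - 7056 = -12896 - 7056 = -19952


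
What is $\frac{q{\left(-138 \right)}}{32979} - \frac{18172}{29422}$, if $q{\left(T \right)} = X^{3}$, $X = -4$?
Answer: $- \frac{300588698}{485154069} \approx -0.61957$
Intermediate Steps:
$q{\left(T \right)} = -64$ ($q{\left(T \right)} = \left(-4\right)^{3} = -64$)
$\frac{q{\left(-138 \right)}}{32979} - \frac{18172}{29422} = - \frac{64}{32979} - \frac{18172}{29422} = \left(-64\right) \frac{1}{32979} - \frac{9086}{14711} = - \frac{64}{32979} - \frac{9086}{14711} = - \frac{300588698}{485154069}$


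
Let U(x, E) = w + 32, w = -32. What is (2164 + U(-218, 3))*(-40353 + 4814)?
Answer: -76906396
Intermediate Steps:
U(x, E) = 0 (U(x, E) = -32 + 32 = 0)
(2164 + U(-218, 3))*(-40353 + 4814) = (2164 + 0)*(-40353 + 4814) = 2164*(-35539) = -76906396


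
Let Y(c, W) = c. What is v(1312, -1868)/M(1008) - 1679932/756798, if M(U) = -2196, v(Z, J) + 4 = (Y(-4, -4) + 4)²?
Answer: -153587645/69247017 ≈ -2.2180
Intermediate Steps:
v(Z, J) = -4 (v(Z, J) = -4 + (-4 + 4)² = -4 + 0² = -4 + 0 = -4)
v(1312, -1868)/M(1008) - 1679932/756798 = -4/(-2196) - 1679932/756798 = -4*(-1/2196) - 1679932*1/756798 = 1/549 - 839966/378399 = -153587645/69247017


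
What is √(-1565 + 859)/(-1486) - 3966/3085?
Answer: -3966/3085 - I*√706/1486 ≈ -1.2856 - 0.017881*I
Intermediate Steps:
√(-1565 + 859)/(-1486) - 3966/3085 = √(-706)*(-1/1486) - 3966*1/3085 = (I*√706)*(-1/1486) - 3966/3085 = -I*√706/1486 - 3966/3085 = -3966/3085 - I*√706/1486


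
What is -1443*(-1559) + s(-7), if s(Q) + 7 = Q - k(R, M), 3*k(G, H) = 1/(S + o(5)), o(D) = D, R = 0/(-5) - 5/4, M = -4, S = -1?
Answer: 26995475/12 ≈ 2.2496e+6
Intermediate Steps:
R = -5/4 (R = 0*(-⅕) - 5*¼ = 0 - 5/4 = -5/4 ≈ -1.2500)
k(G, H) = 1/12 (k(G, H) = 1/(3*(-1 + 5)) = (⅓)/4 = (⅓)*(¼) = 1/12)
s(Q) = -85/12 + Q (s(Q) = -7 + (Q - 1*1/12) = -7 + (Q - 1/12) = -7 + (-1/12 + Q) = -85/12 + Q)
-1443*(-1559) + s(-7) = -1443*(-1559) + (-85/12 - 7) = 2249637 - 169/12 = 26995475/12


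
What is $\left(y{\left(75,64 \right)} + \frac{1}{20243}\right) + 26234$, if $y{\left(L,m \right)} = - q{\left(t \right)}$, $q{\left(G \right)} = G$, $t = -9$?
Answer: $\frac{531237050}{20243} \approx 26243.0$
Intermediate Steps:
$y{\left(L,m \right)} = 9$ ($y{\left(L,m \right)} = \left(-1\right) \left(-9\right) = 9$)
$\left(y{\left(75,64 \right)} + \frac{1}{20243}\right) + 26234 = \left(9 + \frac{1}{20243}\right) + 26234 = \frac{182188}{20243} + 26234 = \frac{531237050}{20243}$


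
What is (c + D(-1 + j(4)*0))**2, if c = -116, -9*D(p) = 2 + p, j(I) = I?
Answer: 1092025/81 ≈ 13482.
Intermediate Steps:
D(p) = -2/9 - p/9 (D(p) = -(2 + p)/9 = -2/9 - p/9)
(c + D(-1 + j(4)*0))**2 = (-116 + (-2/9 - (-1 + 4*0)/9))**2 = (-116 + (-2/9 - (-1 + 0)/9))**2 = (-116 + (-2/9 - 1/9*(-1)))**2 = (-116 + (-2/9 + 1/9))**2 = (-116 - 1/9)**2 = (-1045/9)**2 = 1092025/81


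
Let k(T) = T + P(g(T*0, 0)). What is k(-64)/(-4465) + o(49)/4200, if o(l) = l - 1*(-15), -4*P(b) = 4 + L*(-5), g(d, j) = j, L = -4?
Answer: 14494/468825 ≈ 0.030916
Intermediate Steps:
P(b) = -6 (P(b) = -(4 - 4*(-5))/4 = -(4 + 20)/4 = -1/4*24 = -6)
k(T) = -6 + T (k(T) = T - 6 = -6 + T)
o(l) = 15 + l (o(l) = l + 15 = 15 + l)
k(-64)/(-4465) + o(49)/4200 = (-6 - 64)/(-4465) + (15 + 49)/4200 = -70*(-1/4465) + 64*(1/4200) = 14/893 + 8/525 = 14494/468825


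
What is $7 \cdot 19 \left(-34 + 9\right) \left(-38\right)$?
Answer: $126350$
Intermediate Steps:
$7 \cdot 19 \left(-34 + 9\right) \left(-38\right) = 133 \left(-25\right) \left(-38\right) = \left(-3325\right) \left(-38\right) = 126350$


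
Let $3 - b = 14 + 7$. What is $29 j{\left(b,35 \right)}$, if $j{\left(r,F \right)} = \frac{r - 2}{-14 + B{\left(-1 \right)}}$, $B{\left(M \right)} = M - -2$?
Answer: $\frac{580}{13} \approx 44.615$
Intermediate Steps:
$B{\left(M \right)} = 2 + M$ ($B{\left(M \right)} = M + 2 = 2 + M$)
$b = -18$ ($b = 3 - \left(14 + 7\right) = 3 - 21 = -18$)
$j{\left(r,F \right)} = \frac{2}{13} - \frac{r}{13}$ ($j{\left(r,F \right)} = \frac{r - 2}{-14 + \left(2 - 1\right)} = \frac{-2 + r}{-14 + 1} = \frac{-2 + r}{-13} = \left(-2 + r\right) \left(- \frac{1}{13}\right) = \frac{2}{13} - \frac{r}{13}$)
$29 j{\left(b,35 \right)} = 29 \left(\frac{2}{13} - - \frac{18}{13}\right) = 29 \left(\frac{2}{13} + \frac{18}{13}\right) = 29 \cdot \frac{20}{13} = \frac{580}{13}$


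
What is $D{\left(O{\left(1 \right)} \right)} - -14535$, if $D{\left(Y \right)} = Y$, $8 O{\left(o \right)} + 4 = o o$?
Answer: $\frac{116277}{8} \approx 14535.0$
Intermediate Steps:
$O{\left(o \right)} = - \frac{1}{2} + \frac{o^{2}}{8}$ ($O{\left(o \right)} = - \frac{1}{2} + \frac{o o}{8} = - \frac{1}{2} + \frac{o^{2}}{8}$)
$D{\left(O{\left(1 \right)} \right)} - -14535 = \left(- \frac{1}{2} + \frac{1^{2}}{8}\right) - -14535 = \left(- \frac{1}{2} + \frac{1}{8} \cdot 1\right) + 14535 = \left(- \frac{1}{2} + \frac{1}{8}\right) + 14535 = - \frac{3}{8} + 14535 = \frac{116277}{8}$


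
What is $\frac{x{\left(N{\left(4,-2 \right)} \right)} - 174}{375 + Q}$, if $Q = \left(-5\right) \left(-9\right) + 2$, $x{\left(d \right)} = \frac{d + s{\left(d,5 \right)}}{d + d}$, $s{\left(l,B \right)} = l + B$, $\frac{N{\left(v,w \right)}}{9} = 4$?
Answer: $- \frac{12451}{30384} \approx -0.40979$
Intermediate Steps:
$N{\left(v,w \right)} = 36$ ($N{\left(v,w \right)} = 9 \cdot 4 = 36$)
$s{\left(l,B \right)} = B + l$
$x{\left(d \right)} = \frac{5 + 2 d}{2 d}$ ($x{\left(d \right)} = \frac{d + \left(5 + d\right)}{d + d} = \frac{5 + 2 d}{2 d}$)
$Q = 47$ ($Q = 45 + 2 = 47$)
$\frac{x{\left(N{\left(4,-2 \right)} \right)} - 174}{375 + Q} = \frac{\frac{\frac{5}{2} + 36}{36} - 174}{375 + 47} = \frac{\frac{1}{36} \cdot \frac{77}{2} - 174}{422} = \left(\frac{77}{72} - 174\right) \frac{1}{422} = \left(- \frac{12451}{72}\right) \frac{1}{422} = - \frac{12451}{30384}$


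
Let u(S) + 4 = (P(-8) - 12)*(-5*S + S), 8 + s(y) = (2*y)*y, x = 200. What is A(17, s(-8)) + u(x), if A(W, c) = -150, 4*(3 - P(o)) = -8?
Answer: 5446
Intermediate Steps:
s(y) = -8 + 2*y² (s(y) = -8 + (2*y)*y = -8 + 2*y²)
P(o) = 5 (P(o) = 3 - ¼*(-8) = 3 + 2 = 5)
u(S) = -4 + 28*S (u(S) = -4 + (5 - 12)*(-5*S + S) = -4 - (-28)*S = -4 + 28*S)
A(17, s(-8)) + u(x) = -150 + (-4 + 28*200) = -150 + (-4 + 5600) = -150 + 5596 = 5446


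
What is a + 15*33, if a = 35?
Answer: 530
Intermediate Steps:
a + 15*33 = 35 + 15*33 = 35 + 495 = 530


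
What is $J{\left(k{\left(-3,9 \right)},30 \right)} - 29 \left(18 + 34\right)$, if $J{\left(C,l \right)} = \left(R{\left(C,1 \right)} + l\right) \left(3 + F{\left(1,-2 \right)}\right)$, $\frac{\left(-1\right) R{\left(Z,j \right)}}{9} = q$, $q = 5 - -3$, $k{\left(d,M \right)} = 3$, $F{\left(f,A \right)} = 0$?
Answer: $-1634$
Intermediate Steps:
$q = 8$ ($q = 5 + 3 = 8$)
$R{\left(Z,j \right)} = -72$ ($R{\left(Z,j \right)} = \left(-9\right) 8 = -72$)
$J{\left(C,l \right)} = -216 + 3 l$ ($J{\left(C,l \right)} = \left(-72 + l\right) \left(3 + 0\right) = \left(-72 + l\right) 3 = -216 + 3 l$)
$J{\left(k{\left(-3,9 \right)},30 \right)} - 29 \left(18 + 34\right) = \left(-216 + 3 \cdot 30\right) - 29 \left(18 + 34\right) = \left(-216 + 90\right) - 29 \cdot 52 = -126 - 1508 = -1634$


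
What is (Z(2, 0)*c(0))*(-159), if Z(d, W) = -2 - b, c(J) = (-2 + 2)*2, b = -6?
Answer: 0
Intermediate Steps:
c(J) = 0 (c(J) = 0*2 = 0)
Z(d, W) = 4 (Z(d, W) = -2 - 1*(-6) = -2 + 6 = 4)
(Z(2, 0)*c(0))*(-159) = (4*0)*(-159) = 0*(-159) = 0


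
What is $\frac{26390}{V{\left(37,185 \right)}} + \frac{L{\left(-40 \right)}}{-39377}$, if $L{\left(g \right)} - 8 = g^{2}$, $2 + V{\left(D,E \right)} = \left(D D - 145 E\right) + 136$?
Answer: $- \frac{539938403}{498552197} \approx -1.083$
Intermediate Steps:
$V{\left(D,E \right)} = 134 + D^{2} - 145 E$ ($V{\left(D,E \right)} = -2 + \left(\left(D D - 145 E\right) + 136\right) = -2 + \left(\left(D^{2} - 145 E\right) + 136\right) = -2 + \left(136 + D^{2} - 145 E\right) = 134 + D^{2} - 145 E$)
$L{\left(g \right)} = 8 + g^{2}$
$\frac{26390}{V{\left(37,185 \right)}} + \frac{L{\left(-40 \right)}}{-39377} = \frac{26390}{134 + 37^{2} - 26825} + \frac{8 + \left(-40\right)^{2}}{-39377} = \frac{26390}{134 + 1369 - 26825} + \left(8 + 1600\right) \left(- \frac{1}{39377}\right) = \frac{26390}{-25322} + 1608 \left(- \frac{1}{39377}\right) = 26390 \left(- \frac{1}{25322}\right) - \frac{1608}{39377} = - \frac{13195}{12661} - \frac{1608}{39377} = - \frac{539938403}{498552197}$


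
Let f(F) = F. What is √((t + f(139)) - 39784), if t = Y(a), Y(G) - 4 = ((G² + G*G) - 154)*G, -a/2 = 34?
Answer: I*√658033 ≈ 811.19*I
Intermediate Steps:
a = -68 (a = -2*34 = -68)
Y(G) = 4 + G*(-154 + 2*G²) (Y(G) = 4 + ((G² + G*G) - 154)*G = 4 + ((G² + G²) - 154)*G = 4 + (2*G² - 154)*G = 4 + (-154 + 2*G²)*G = 4 + G*(-154 + 2*G²))
t = -618388 (t = 4 - 154*(-68) + 2*(-68)³ = 4 + 10472 + 2*(-314432) = 4 + 10472 - 628864 = -618388)
√((t + f(139)) - 39784) = √((-618388 + 139) - 39784) = √(-618249 - 39784) = √(-658033) = I*√658033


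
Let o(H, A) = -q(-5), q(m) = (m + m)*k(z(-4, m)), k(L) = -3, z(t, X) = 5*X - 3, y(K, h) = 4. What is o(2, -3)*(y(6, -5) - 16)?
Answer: 360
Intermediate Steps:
z(t, X) = -3 + 5*X
q(m) = -6*m (q(m) = (m + m)*(-3) = (2*m)*(-3) = -6*m)
o(H, A) = -30 (o(H, A) = -(-6)*(-5) = -1*30 = -30)
o(2, -3)*(y(6, -5) - 16) = -30*(4 - 16) = -30*(-12) = 360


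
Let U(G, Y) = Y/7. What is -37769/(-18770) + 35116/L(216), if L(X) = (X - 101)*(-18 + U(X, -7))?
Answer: -115320411/8202490 ≈ -14.059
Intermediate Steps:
U(G, Y) = Y/7 (U(G, Y) = Y*(1/7) = Y/7)
L(X) = 1919 - 19*X (L(X) = (X - 101)*(-18 + (1/7)*(-7)) = (-101 + X)*(-18 - 1) = (-101 + X)*(-19) = 1919 - 19*X)
-37769/(-18770) + 35116/L(216) = -37769/(-18770) + 35116/(1919 - 19*216) = -37769*(-1/18770) + 35116/(1919 - 4104) = 37769/18770 + 35116/(-2185) = 37769/18770 + 35116*(-1/2185) = 37769/18770 - 35116/2185 = -115320411/8202490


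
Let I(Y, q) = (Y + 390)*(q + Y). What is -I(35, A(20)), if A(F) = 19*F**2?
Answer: -3244875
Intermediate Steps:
I(Y, q) = (390 + Y)*(Y + q)
-I(35, A(20)) = -(35**2 + 390*35 + 390*(19*20**2) + 35*(19*20**2)) = -(1225 + 13650 + 390*(19*400) + 35*(19*400)) = -(1225 + 13650 + 390*7600 + 35*7600) = -(1225 + 13650 + 2964000 + 266000) = -1*3244875 = -3244875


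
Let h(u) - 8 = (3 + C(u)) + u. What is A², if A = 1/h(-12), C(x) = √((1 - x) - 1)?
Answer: (1 - 2*√3)⁻² ≈ 0.16470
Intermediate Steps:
C(x) = √(-x)
h(u) = 11 + u + √(-u) (h(u) = 8 + ((3 + √(-u)) + u) = 8 + (3 + u + √(-u)) = 11 + u + √(-u))
A = 1/(-1 + 2*√3) (A = 1/(11 - 12 + √(-1*(-12))) = 1/(11 - 12 + √12) = 1/(11 - 12 + 2*√3) = 1/(-1 + 2*√3) ≈ 0.40583)
A² = (1/11 + 2*√3/11)²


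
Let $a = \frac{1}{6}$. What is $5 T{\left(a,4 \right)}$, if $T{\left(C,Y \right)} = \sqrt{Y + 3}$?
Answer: $5 \sqrt{7} \approx 13.229$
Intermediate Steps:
$a = \frac{1}{6} \approx 0.16667$
$T{\left(C,Y \right)} = \sqrt{3 + Y}$
$5 T{\left(a,4 \right)} = 5 \sqrt{3 + 4} = 5 \sqrt{7}$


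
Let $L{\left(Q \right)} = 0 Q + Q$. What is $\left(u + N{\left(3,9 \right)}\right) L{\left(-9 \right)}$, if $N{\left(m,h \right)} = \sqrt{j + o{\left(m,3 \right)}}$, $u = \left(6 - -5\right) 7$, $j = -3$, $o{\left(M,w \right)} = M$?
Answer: $-693$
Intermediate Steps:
$L{\left(Q \right)} = Q$ ($L{\left(Q \right)} = 0 + Q = Q$)
$u = 77$ ($u = \left(6 + 5\right) 7 = 11 \cdot 7 = 77$)
$N{\left(m,h \right)} = \sqrt{-3 + m}$
$\left(u + N{\left(3,9 \right)}\right) L{\left(-9 \right)} = \left(77 + \sqrt{-3 + 3}\right) \left(-9\right) = \left(77 + \sqrt{0}\right) \left(-9\right) = \left(77 + 0\right) \left(-9\right) = 77 \left(-9\right) = -693$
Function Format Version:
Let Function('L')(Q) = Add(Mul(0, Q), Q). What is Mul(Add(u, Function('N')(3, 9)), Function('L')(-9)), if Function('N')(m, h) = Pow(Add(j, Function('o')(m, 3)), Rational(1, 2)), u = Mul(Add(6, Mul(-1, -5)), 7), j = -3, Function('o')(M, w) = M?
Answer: -693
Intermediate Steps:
Function('L')(Q) = Q (Function('L')(Q) = Add(0, Q) = Q)
u = 77 (u = Mul(Add(6, 5), 7) = Mul(11, 7) = 77)
Function('N')(m, h) = Pow(Add(-3, m), Rational(1, 2))
Mul(Add(u, Function('N')(3, 9)), Function('L')(-9)) = Mul(Add(77, Pow(Add(-3, 3), Rational(1, 2))), -9) = Mul(Add(77, Pow(0, Rational(1, 2))), -9) = Mul(Add(77, 0), -9) = Mul(77, -9) = -693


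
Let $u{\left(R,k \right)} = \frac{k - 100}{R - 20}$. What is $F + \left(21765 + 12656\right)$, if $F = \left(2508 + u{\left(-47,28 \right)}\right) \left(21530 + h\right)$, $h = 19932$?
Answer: $\frac{6972400103}{67} \approx 1.0407 \cdot 10^{8}$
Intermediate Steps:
$u{\left(R,k \right)} = \frac{-100 + k}{-20 + R}$
$F = \frac{6970093896}{67}$ ($F = \left(2508 + \frac{-100 + 28}{-20 - 47}\right) \left(21530 + 19932\right) = \left(2508 + \frac{1}{-67} \left(-72\right)\right) 41462 = \left(2508 - - \frac{72}{67}\right) 41462 = \left(2508 + \frac{72}{67}\right) 41462 = \frac{168108}{67} \cdot 41462 = \frac{6970093896}{67} \approx 1.0403 \cdot 10^{8}$)
$F + \left(21765 + 12656\right) = \frac{6970093896}{67} + \left(21765 + 12656\right) = \frac{6970093896}{67} + 34421 = \frac{6972400103}{67}$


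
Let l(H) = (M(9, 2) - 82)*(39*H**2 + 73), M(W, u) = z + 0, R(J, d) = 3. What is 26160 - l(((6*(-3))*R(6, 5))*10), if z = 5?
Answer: 875706581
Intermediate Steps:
M(W, u) = 5 (M(W, u) = 5 + 0 = 5)
l(H) = -5621 - 3003*H**2 (l(H) = (5 - 82)*(39*H**2 + 73) = -77*(73 + 39*H**2) = -5621 - 3003*H**2)
26160 - l(((6*(-3))*R(6, 5))*10) = 26160 - (-5621 - 3003*(((6*(-3))*3)*10)**2) = 26160 - (-5621 - 3003*(-18*3*10)**2) = 26160 - (-5621 - 3003*(-54*10)**2) = 26160 - (-5621 - 3003*(-540)**2) = 26160 - (-5621 - 3003*291600) = 26160 - (-5621 - 875674800) = 26160 - 1*(-875680421) = 26160 + 875680421 = 875706581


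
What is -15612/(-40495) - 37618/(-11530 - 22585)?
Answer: 411188858/276297385 ≈ 1.4882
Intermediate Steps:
-15612/(-40495) - 37618/(-11530 - 22585) = -15612*(-1/40495) - 37618/(-34115) = 15612/40495 - 37618*(-1/34115) = 15612/40495 + 37618/34115 = 411188858/276297385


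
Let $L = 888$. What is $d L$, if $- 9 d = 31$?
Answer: $- \frac{9176}{3} \approx -3058.7$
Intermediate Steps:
$d = - \frac{31}{9}$ ($d = \left(- \frac{1}{9}\right) 31 = - \frac{31}{9} \approx -3.4444$)
$d L = \left(- \frac{31}{9}\right) 888 = - \frac{9176}{3}$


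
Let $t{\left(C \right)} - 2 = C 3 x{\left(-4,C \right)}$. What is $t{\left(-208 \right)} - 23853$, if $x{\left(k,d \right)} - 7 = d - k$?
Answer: $99077$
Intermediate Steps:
$x{\left(k,d \right)} = 7 + d - k$ ($x{\left(k,d \right)} = 7 + \left(d - k\right) = 7 + d - k$)
$t{\left(C \right)} = 2 + 3 C \left(11 + C\right)$ ($t{\left(C \right)} = 2 + C 3 \left(7 + C - -4\right) = 2 + 3 C \left(7 + C + 4\right) = 2 + 3 C \left(11 + C\right)$)
$t{\left(-208 \right)} - 23853 = \left(2 + 3 \left(-208\right) \left(11 - 208\right)\right) - 23853 = \left(2 + 3 \left(-208\right) \left(-197\right)\right) - 23853 = \left(2 + 122928\right) - 23853 = 122930 - 23853 = 99077$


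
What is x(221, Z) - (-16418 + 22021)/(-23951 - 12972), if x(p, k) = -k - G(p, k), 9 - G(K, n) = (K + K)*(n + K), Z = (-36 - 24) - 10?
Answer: 2466572772/36923 ≈ 66803.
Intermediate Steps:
Z = -70 (Z = -60 - 10 = -70)
G(K, n) = 9 - 2*K*(K + n) (G(K, n) = 9 - (K + K)*(n + K) = 9 - 2*K*(K + n))
x(p, k) = -9 - k + 2*p² + 2*k*p (x(p, k) = -k - (9 - 2*p² - 2*p*k) = -k - (9 - 2*p² - 2*k*p) = -k + (-9 + 2*p² + 2*k*p) = -9 - k + 2*p² + 2*k*p)
x(221, Z) - (-16418 + 22021)/(-23951 - 12972) = (-9 - 1*(-70) + 2*221² + 2*(-70)*221) - (-16418 + 22021)/(-23951 - 12972) = (-9 + 70 + 2*48841 - 30940) - 5603/(-36923) = (-9 + 70 + 97682 - 30940) - 5603*(-1)/36923 = 66803 - 1*(-5603/36923) = 66803 + 5603/36923 = 2466572772/36923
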